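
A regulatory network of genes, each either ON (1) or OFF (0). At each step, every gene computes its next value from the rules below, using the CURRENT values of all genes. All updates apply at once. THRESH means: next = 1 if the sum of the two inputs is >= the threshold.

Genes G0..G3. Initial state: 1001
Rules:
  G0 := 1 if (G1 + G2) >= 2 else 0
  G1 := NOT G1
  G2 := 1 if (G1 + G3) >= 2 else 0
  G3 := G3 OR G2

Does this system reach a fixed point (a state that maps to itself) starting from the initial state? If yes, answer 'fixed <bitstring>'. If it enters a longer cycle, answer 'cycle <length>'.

Step 0: 1001
Step 1: G0=(0+0>=2)=0 G1=NOT G1=NOT 0=1 G2=(0+1>=2)=0 G3=G3|G2=1|0=1 -> 0101
Step 2: G0=(1+0>=2)=0 G1=NOT G1=NOT 1=0 G2=(1+1>=2)=1 G3=G3|G2=1|0=1 -> 0011
Step 3: G0=(0+1>=2)=0 G1=NOT G1=NOT 0=1 G2=(0+1>=2)=0 G3=G3|G2=1|1=1 -> 0101
Cycle of length 2 starting at step 1 -> no fixed point

Answer: cycle 2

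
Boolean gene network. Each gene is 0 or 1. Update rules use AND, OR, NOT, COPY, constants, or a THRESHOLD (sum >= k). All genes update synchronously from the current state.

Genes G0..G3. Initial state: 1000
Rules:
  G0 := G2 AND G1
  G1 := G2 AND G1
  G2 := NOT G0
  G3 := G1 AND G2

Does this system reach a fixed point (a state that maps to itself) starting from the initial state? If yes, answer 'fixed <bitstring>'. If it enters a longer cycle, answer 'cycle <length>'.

Step 0: 1000
Step 1: G0=G2&G1=0&0=0 G1=G2&G1=0&0=0 G2=NOT G0=NOT 1=0 G3=G1&G2=0&0=0 -> 0000
Step 2: G0=G2&G1=0&0=0 G1=G2&G1=0&0=0 G2=NOT G0=NOT 0=1 G3=G1&G2=0&0=0 -> 0010
Step 3: G0=G2&G1=1&0=0 G1=G2&G1=1&0=0 G2=NOT G0=NOT 0=1 G3=G1&G2=0&1=0 -> 0010
Fixed point reached at step 2: 0010

Answer: fixed 0010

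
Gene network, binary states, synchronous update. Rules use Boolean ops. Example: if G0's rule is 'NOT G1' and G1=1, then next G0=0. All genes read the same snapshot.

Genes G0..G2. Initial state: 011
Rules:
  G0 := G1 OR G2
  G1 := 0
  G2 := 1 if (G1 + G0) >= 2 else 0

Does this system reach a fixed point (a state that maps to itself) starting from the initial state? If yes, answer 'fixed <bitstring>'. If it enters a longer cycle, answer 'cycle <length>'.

Answer: fixed 000

Derivation:
Step 0: 011
Step 1: G0=G1|G2=1|1=1 G1=0(const) G2=(1+0>=2)=0 -> 100
Step 2: G0=G1|G2=0|0=0 G1=0(const) G2=(0+1>=2)=0 -> 000
Step 3: G0=G1|G2=0|0=0 G1=0(const) G2=(0+0>=2)=0 -> 000
Fixed point reached at step 2: 000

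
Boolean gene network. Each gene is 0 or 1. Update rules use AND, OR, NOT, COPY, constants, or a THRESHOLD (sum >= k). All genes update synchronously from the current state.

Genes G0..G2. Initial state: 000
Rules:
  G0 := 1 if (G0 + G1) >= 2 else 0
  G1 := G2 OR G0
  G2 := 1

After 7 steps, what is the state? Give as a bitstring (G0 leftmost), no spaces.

Step 1: G0=(0+0>=2)=0 G1=G2|G0=0|0=0 G2=1(const) -> 001
Step 2: G0=(0+0>=2)=0 G1=G2|G0=1|0=1 G2=1(const) -> 011
Step 3: G0=(0+1>=2)=0 G1=G2|G0=1|0=1 G2=1(const) -> 011
Step 4: G0=(0+1>=2)=0 G1=G2|G0=1|0=1 G2=1(const) -> 011
Step 5: G0=(0+1>=2)=0 G1=G2|G0=1|0=1 G2=1(const) -> 011
Step 6: G0=(0+1>=2)=0 G1=G2|G0=1|0=1 G2=1(const) -> 011
Step 7: G0=(0+1>=2)=0 G1=G2|G0=1|0=1 G2=1(const) -> 011

011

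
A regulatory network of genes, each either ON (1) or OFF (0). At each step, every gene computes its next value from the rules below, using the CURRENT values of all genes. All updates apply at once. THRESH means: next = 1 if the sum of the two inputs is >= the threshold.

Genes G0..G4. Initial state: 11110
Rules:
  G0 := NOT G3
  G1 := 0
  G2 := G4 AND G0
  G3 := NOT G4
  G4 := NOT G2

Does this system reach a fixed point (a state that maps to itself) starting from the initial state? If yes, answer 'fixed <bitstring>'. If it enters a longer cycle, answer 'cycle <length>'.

Step 0: 11110
Step 1: G0=NOT G3=NOT 1=0 G1=0(const) G2=G4&G0=0&1=0 G3=NOT G4=NOT 0=1 G4=NOT G2=NOT 1=0 -> 00010
Step 2: G0=NOT G3=NOT 1=0 G1=0(const) G2=G4&G0=0&0=0 G3=NOT G4=NOT 0=1 G4=NOT G2=NOT 0=1 -> 00011
Step 3: G0=NOT G3=NOT 1=0 G1=0(const) G2=G4&G0=1&0=0 G3=NOT G4=NOT 1=0 G4=NOT G2=NOT 0=1 -> 00001
Step 4: G0=NOT G3=NOT 0=1 G1=0(const) G2=G4&G0=1&0=0 G3=NOT G4=NOT 1=0 G4=NOT G2=NOT 0=1 -> 10001
Step 5: G0=NOT G3=NOT 0=1 G1=0(const) G2=G4&G0=1&1=1 G3=NOT G4=NOT 1=0 G4=NOT G2=NOT 0=1 -> 10101
Step 6: G0=NOT G3=NOT 0=1 G1=0(const) G2=G4&G0=1&1=1 G3=NOT G4=NOT 1=0 G4=NOT G2=NOT 1=0 -> 10100
Step 7: G0=NOT G3=NOT 0=1 G1=0(const) G2=G4&G0=0&1=0 G3=NOT G4=NOT 0=1 G4=NOT G2=NOT 1=0 -> 10010
Step 8: G0=NOT G3=NOT 1=0 G1=0(const) G2=G4&G0=0&1=0 G3=NOT G4=NOT 0=1 G4=NOT G2=NOT 0=1 -> 00011
Cycle of length 6 starting at step 2 -> no fixed point

Answer: cycle 6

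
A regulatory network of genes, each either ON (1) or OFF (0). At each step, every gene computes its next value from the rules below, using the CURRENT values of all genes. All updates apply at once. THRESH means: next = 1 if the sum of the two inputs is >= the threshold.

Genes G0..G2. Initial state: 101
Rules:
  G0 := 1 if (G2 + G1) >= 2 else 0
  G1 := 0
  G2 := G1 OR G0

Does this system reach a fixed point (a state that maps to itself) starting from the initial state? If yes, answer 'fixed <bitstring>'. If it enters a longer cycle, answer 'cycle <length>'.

Answer: fixed 000

Derivation:
Step 0: 101
Step 1: G0=(1+0>=2)=0 G1=0(const) G2=G1|G0=0|1=1 -> 001
Step 2: G0=(1+0>=2)=0 G1=0(const) G2=G1|G0=0|0=0 -> 000
Step 3: G0=(0+0>=2)=0 G1=0(const) G2=G1|G0=0|0=0 -> 000
Fixed point reached at step 2: 000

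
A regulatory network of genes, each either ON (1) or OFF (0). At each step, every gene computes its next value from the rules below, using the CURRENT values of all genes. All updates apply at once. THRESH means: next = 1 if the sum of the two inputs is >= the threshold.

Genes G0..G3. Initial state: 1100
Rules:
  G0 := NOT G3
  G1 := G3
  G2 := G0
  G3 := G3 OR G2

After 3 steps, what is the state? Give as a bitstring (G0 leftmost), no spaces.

Step 1: G0=NOT G3=NOT 0=1 G1=G3=0 G2=G0=1 G3=G3|G2=0|0=0 -> 1010
Step 2: G0=NOT G3=NOT 0=1 G1=G3=0 G2=G0=1 G3=G3|G2=0|1=1 -> 1011
Step 3: G0=NOT G3=NOT 1=0 G1=G3=1 G2=G0=1 G3=G3|G2=1|1=1 -> 0111

0111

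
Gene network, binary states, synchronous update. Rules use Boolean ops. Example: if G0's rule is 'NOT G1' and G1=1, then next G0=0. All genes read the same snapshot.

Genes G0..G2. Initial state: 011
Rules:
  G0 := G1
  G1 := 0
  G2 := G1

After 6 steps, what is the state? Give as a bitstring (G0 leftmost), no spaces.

Step 1: G0=G1=1 G1=0(const) G2=G1=1 -> 101
Step 2: G0=G1=0 G1=0(const) G2=G1=0 -> 000
Step 3: G0=G1=0 G1=0(const) G2=G1=0 -> 000
Step 4: G0=G1=0 G1=0(const) G2=G1=0 -> 000
Step 5: G0=G1=0 G1=0(const) G2=G1=0 -> 000
Step 6: G0=G1=0 G1=0(const) G2=G1=0 -> 000

000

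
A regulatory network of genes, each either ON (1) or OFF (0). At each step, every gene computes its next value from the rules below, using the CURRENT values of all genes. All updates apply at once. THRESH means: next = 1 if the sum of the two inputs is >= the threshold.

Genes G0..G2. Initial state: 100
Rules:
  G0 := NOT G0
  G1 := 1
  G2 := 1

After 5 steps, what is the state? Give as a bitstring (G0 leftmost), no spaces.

Step 1: G0=NOT G0=NOT 1=0 G1=1(const) G2=1(const) -> 011
Step 2: G0=NOT G0=NOT 0=1 G1=1(const) G2=1(const) -> 111
Step 3: G0=NOT G0=NOT 1=0 G1=1(const) G2=1(const) -> 011
Step 4: G0=NOT G0=NOT 0=1 G1=1(const) G2=1(const) -> 111
Step 5: G0=NOT G0=NOT 1=0 G1=1(const) G2=1(const) -> 011

011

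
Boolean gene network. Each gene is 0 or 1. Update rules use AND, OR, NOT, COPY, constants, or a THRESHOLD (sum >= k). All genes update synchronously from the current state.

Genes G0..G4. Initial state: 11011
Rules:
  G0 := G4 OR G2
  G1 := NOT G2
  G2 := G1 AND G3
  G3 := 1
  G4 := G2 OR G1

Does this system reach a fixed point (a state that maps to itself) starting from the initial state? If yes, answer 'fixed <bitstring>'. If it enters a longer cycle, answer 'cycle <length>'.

Answer: cycle 4

Derivation:
Step 0: 11011
Step 1: G0=G4|G2=1|0=1 G1=NOT G2=NOT 0=1 G2=G1&G3=1&1=1 G3=1(const) G4=G2|G1=0|1=1 -> 11111
Step 2: G0=G4|G2=1|1=1 G1=NOT G2=NOT 1=0 G2=G1&G3=1&1=1 G3=1(const) G4=G2|G1=1|1=1 -> 10111
Step 3: G0=G4|G2=1|1=1 G1=NOT G2=NOT 1=0 G2=G1&G3=0&1=0 G3=1(const) G4=G2|G1=1|0=1 -> 10011
Step 4: G0=G4|G2=1|0=1 G1=NOT G2=NOT 0=1 G2=G1&G3=0&1=0 G3=1(const) G4=G2|G1=0|0=0 -> 11010
Step 5: G0=G4|G2=0|0=0 G1=NOT G2=NOT 0=1 G2=G1&G3=1&1=1 G3=1(const) G4=G2|G1=0|1=1 -> 01111
Step 6: G0=G4|G2=1|1=1 G1=NOT G2=NOT 1=0 G2=G1&G3=1&1=1 G3=1(const) G4=G2|G1=1|1=1 -> 10111
Cycle of length 4 starting at step 2 -> no fixed point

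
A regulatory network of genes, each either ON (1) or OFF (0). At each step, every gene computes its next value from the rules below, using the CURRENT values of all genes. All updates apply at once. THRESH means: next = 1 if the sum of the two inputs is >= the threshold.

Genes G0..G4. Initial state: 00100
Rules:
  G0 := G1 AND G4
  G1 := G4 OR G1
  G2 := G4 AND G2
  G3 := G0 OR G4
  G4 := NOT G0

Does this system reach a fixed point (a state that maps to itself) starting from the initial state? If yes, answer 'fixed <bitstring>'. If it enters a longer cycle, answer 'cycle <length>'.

Answer: cycle 4

Derivation:
Step 0: 00100
Step 1: G0=G1&G4=0&0=0 G1=G4|G1=0|0=0 G2=G4&G2=0&1=0 G3=G0|G4=0|0=0 G4=NOT G0=NOT 0=1 -> 00001
Step 2: G0=G1&G4=0&1=0 G1=G4|G1=1|0=1 G2=G4&G2=1&0=0 G3=G0|G4=0|1=1 G4=NOT G0=NOT 0=1 -> 01011
Step 3: G0=G1&G4=1&1=1 G1=G4|G1=1|1=1 G2=G4&G2=1&0=0 G3=G0|G4=0|1=1 G4=NOT G0=NOT 0=1 -> 11011
Step 4: G0=G1&G4=1&1=1 G1=G4|G1=1|1=1 G2=G4&G2=1&0=0 G3=G0|G4=1|1=1 G4=NOT G0=NOT 1=0 -> 11010
Step 5: G0=G1&G4=1&0=0 G1=G4|G1=0|1=1 G2=G4&G2=0&0=0 G3=G0|G4=1|0=1 G4=NOT G0=NOT 1=0 -> 01010
Step 6: G0=G1&G4=1&0=0 G1=G4|G1=0|1=1 G2=G4&G2=0&0=0 G3=G0|G4=0|0=0 G4=NOT G0=NOT 0=1 -> 01001
Step 7: G0=G1&G4=1&1=1 G1=G4|G1=1|1=1 G2=G4&G2=1&0=0 G3=G0|G4=0|1=1 G4=NOT G0=NOT 0=1 -> 11011
Cycle of length 4 starting at step 3 -> no fixed point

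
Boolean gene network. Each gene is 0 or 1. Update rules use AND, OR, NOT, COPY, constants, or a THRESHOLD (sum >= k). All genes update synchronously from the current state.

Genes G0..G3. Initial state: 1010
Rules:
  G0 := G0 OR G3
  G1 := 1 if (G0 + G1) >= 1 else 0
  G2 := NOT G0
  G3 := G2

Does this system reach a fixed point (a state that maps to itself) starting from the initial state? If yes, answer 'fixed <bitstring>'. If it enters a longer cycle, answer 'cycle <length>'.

Step 0: 1010
Step 1: G0=G0|G3=1|0=1 G1=(1+0>=1)=1 G2=NOT G0=NOT 1=0 G3=G2=1 -> 1101
Step 2: G0=G0|G3=1|1=1 G1=(1+1>=1)=1 G2=NOT G0=NOT 1=0 G3=G2=0 -> 1100
Step 3: G0=G0|G3=1|0=1 G1=(1+1>=1)=1 G2=NOT G0=NOT 1=0 G3=G2=0 -> 1100
Fixed point reached at step 2: 1100

Answer: fixed 1100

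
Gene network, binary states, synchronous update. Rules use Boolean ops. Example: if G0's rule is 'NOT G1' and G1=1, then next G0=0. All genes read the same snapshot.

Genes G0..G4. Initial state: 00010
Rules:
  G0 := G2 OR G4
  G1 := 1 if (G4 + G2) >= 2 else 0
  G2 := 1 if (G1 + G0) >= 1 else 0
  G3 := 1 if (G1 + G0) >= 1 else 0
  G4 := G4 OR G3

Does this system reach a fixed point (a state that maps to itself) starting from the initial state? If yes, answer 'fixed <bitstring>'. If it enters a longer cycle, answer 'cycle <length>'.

Answer: fixed 11111

Derivation:
Step 0: 00010
Step 1: G0=G2|G4=0|0=0 G1=(0+0>=2)=0 G2=(0+0>=1)=0 G3=(0+0>=1)=0 G4=G4|G3=0|1=1 -> 00001
Step 2: G0=G2|G4=0|1=1 G1=(1+0>=2)=0 G2=(0+0>=1)=0 G3=(0+0>=1)=0 G4=G4|G3=1|0=1 -> 10001
Step 3: G0=G2|G4=0|1=1 G1=(1+0>=2)=0 G2=(0+1>=1)=1 G3=(0+1>=1)=1 G4=G4|G3=1|0=1 -> 10111
Step 4: G0=G2|G4=1|1=1 G1=(1+1>=2)=1 G2=(0+1>=1)=1 G3=(0+1>=1)=1 G4=G4|G3=1|1=1 -> 11111
Step 5: G0=G2|G4=1|1=1 G1=(1+1>=2)=1 G2=(1+1>=1)=1 G3=(1+1>=1)=1 G4=G4|G3=1|1=1 -> 11111
Fixed point reached at step 4: 11111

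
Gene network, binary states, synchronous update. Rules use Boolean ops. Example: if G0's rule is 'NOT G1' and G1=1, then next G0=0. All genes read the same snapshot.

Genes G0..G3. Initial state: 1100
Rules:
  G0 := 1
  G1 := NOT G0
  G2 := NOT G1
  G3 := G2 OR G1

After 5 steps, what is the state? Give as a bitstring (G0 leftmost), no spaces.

Step 1: G0=1(const) G1=NOT G0=NOT 1=0 G2=NOT G1=NOT 1=0 G3=G2|G1=0|1=1 -> 1001
Step 2: G0=1(const) G1=NOT G0=NOT 1=0 G2=NOT G1=NOT 0=1 G3=G2|G1=0|0=0 -> 1010
Step 3: G0=1(const) G1=NOT G0=NOT 1=0 G2=NOT G1=NOT 0=1 G3=G2|G1=1|0=1 -> 1011
Step 4: G0=1(const) G1=NOT G0=NOT 1=0 G2=NOT G1=NOT 0=1 G3=G2|G1=1|0=1 -> 1011
Step 5: G0=1(const) G1=NOT G0=NOT 1=0 G2=NOT G1=NOT 0=1 G3=G2|G1=1|0=1 -> 1011

1011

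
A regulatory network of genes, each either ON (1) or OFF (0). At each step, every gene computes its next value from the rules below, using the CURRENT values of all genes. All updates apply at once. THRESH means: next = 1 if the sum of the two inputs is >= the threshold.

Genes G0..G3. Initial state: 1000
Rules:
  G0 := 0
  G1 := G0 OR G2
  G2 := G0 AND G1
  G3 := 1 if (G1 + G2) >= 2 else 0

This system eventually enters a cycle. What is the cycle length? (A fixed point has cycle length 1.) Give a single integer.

Answer: 1

Derivation:
Step 0: 1000
Step 1: G0=0(const) G1=G0|G2=1|0=1 G2=G0&G1=1&0=0 G3=(0+0>=2)=0 -> 0100
Step 2: G0=0(const) G1=G0|G2=0|0=0 G2=G0&G1=0&1=0 G3=(1+0>=2)=0 -> 0000
Step 3: G0=0(const) G1=G0|G2=0|0=0 G2=G0&G1=0&0=0 G3=(0+0>=2)=0 -> 0000
State from step 3 equals state from step 2 -> cycle length 1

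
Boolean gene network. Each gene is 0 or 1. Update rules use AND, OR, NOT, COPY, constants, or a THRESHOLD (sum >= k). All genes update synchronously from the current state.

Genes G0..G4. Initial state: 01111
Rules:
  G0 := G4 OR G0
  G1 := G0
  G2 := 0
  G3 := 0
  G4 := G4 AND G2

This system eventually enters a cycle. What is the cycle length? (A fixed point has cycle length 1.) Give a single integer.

Step 0: 01111
Step 1: G0=G4|G0=1|0=1 G1=G0=0 G2=0(const) G3=0(const) G4=G4&G2=1&1=1 -> 10001
Step 2: G0=G4|G0=1|1=1 G1=G0=1 G2=0(const) G3=0(const) G4=G4&G2=1&0=0 -> 11000
Step 3: G0=G4|G0=0|1=1 G1=G0=1 G2=0(const) G3=0(const) G4=G4&G2=0&0=0 -> 11000
State from step 3 equals state from step 2 -> cycle length 1

Answer: 1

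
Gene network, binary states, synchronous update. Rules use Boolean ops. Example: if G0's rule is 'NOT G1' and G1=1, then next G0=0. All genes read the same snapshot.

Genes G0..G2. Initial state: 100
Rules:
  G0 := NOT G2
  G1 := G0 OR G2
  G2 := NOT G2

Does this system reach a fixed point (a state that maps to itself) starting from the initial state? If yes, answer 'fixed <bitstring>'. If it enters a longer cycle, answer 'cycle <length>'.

Step 0: 100
Step 1: G0=NOT G2=NOT 0=1 G1=G0|G2=1|0=1 G2=NOT G2=NOT 0=1 -> 111
Step 2: G0=NOT G2=NOT 1=0 G1=G0|G2=1|1=1 G2=NOT G2=NOT 1=0 -> 010
Step 3: G0=NOT G2=NOT 0=1 G1=G0|G2=0|0=0 G2=NOT G2=NOT 0=1 -> 101
Step 4: G0=NOT G2=NOT 1=0 G1=G0|G2=1|1=1 G2=NOT G2=NOT 1=0 -> 010
Cycle of length 2 starting at step 2 -> no fixed point

Answer: cycle 2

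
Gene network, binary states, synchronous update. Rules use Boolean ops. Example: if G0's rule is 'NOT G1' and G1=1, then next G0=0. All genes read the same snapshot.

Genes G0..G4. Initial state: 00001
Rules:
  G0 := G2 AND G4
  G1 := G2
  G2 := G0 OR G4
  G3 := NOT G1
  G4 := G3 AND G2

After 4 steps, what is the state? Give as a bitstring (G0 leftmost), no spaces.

Step 1: G0=G2&G4=0&1=0 G1=G2=0 G2=G0|G4=0|1=1 G3=NOT G1=NOT 0=1 G4=G3&G2=0&0=0 -> 00110
Step 2: G0=G2&G4=1&0=0 G1=G2=1 G2=G0|G4=0|0=0 G3=NOT G1=NOT 0=1 G4=G3&G2=1&1=1 -> 01011
Step 3: G0=G2&G4=0&1=0 G1=G2=0 G2=G0|G4=0|1=1 G3=NOT G1=NOT 1=0 G4=G3&G2=1&0=0 -> 00100
Step 4: G0=G2&G4=1&0=0 G1=G2=1 G2=G0|G4=0|0=0 G3=NOT G1=NOT 0=1 G4=G3&G2=0&1=0 -> 01010

01010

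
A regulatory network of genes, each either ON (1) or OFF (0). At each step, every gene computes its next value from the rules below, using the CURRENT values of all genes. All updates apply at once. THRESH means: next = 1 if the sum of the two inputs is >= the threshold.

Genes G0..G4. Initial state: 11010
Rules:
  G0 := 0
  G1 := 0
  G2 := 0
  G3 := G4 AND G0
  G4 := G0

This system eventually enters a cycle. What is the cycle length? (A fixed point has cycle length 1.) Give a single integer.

Step 0: 11010
Step 1: G0=0(const) G1=0(const) G2=0(const) G3=G4&G0=0&1=0 G4=G0=1 -> 00001
Step 2: G0=0(const) G1=0(const) G2=0(const) G3=G4&G0=1&0=0 G4=G0=0 -> 00000
Step 3: G0=0(const) G1=0(const) G2=0(const) G3=G4&G0=0&0=0 G4=G0=0 -> 00000
State from step 3 equals state from step 2 -> cycle length 1

Answer: 1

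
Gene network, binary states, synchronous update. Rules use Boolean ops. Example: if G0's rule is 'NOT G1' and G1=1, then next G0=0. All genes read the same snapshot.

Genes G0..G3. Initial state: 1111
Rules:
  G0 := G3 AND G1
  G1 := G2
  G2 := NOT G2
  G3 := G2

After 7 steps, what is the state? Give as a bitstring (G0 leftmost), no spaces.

Step 1: G0=G3&G1=1&1=1 G1=G2=1 G2=NOT G2=NOT 1=0 G3=G2=1 -> 1101
Step 2: G0=G3&G1=1&1=1 G1=G2=0 G2=NOT G2=NOT 0=1 G3=G2=0 -> 1010
Step 3: G0=G3&G1=0&0=0 G1=G2=1 G2=NOT G2=NOT 1=0 G3=G2=1 -> 0101
Step 4: G0=G3&G1=1&1=1 G1=G2=0 G2=NOT G2=NOT 0=1 G3=G2=0 -> 1010
Step 5: G0=G3&G1=0&0=0 G1=G2=1 G2=NOT G2=NOT 1=0 G3=G2=1 -> 0101
Step 6: G0=G3&G1=1&1=1 G1=G2=0 G2=NOT G2=NOT 0=1 G3=G2=0 -> 1010
Step 7: G0=G3&G1=0&0=0 G1=G2=1 G2=NOT G2=NOT 1=0 G3=G2=1 -> 0101

0101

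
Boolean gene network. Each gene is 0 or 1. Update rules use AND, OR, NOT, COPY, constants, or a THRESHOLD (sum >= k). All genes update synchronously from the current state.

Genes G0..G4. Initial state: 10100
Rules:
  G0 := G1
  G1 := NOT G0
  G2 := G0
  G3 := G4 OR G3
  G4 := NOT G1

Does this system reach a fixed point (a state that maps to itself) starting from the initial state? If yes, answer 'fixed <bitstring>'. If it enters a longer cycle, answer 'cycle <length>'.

Answer: cycle 4

Derivation:
Step 0: 10100
Step 1: G0=G1=0 G1=NOT G0=NOT 1=0 G2=G0=1 G3=G4|G3=0|0=0 G4=NOT G1=NOT 0=1 -> 00101
Step 2: G0=G1=0 G1=NOT G0=NOT 0=1 G2=G0=0 G3=G4|G3=1|0=1 G4=NOT G1=NOT 0=1 -> 01011
Step 3: G0=G1=1 G1=NOT G0=NOT 0=1 G2=G0=0 G3=G4|G3=1|1=1 G4=NOT G1=NOT 1=0 -> 11010
Step 4: G0=G1=1 G1=NOT G0=NOT 1=0 G2=G0=1 G3=G4|G3=0|1=1 G4=NOT G1=NOT 1=0 -> 10110
Step 5: G0=G1=0 G1=NOT G0=NOT 1=0 G2=G0=1 G3=G4|G3=0|1=1 G4=NOT G1=NOT 0=1 -> 00111
Step 6: G0=G1=0 G1=NOT G0=NOT 0=1 G2=G0=0 G3=G4|G3=1|1=1 G4=NOT G1=NOT 0=1 -> 01011
Cycle of length 4 starting at step 2 -> no fixed point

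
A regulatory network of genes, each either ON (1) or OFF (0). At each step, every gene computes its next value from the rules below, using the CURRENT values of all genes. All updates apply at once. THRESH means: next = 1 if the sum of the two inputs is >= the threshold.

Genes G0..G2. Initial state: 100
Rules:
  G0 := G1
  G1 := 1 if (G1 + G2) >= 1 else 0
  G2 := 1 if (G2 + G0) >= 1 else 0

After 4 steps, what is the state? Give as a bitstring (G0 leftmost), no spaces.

Step 1: G0=G1=0 G1=(0+0>=1)=0 G2=(0+1>=1)=1 -> 001
Step 2: G0=G1=0 G1=(0+1>=1)=1 G2=(1+0>=1)=1 -> 011
Step 3: G0=G1=1 G1=(1+1>=1)=1 G2=(1+0>=1)=1 -> 111
Step 4: G0=G1=1 G1=(1+1>=1)=1 G2=(1+1>=1)=1 -> 111

111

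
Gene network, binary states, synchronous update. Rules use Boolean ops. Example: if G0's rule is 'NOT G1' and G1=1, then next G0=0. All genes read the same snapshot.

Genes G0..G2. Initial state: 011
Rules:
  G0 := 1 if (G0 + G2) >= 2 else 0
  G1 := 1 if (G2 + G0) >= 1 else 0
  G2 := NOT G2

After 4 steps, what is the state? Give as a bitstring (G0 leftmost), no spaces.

Step 1: G0=(0+1>=2)=0 G1=(1+0>=1)=1 G2=NOT G2=NOT 1=0 -> 010
Step 2: G0=(0+0>=2)=0 G1=(0+0>=1)=0 G2=NOT G2=NOT 0=1 -> 001
Step 3: G0=(0+1>=2)=0 G1=(1+0>=1)=1 G2=NOT G2=NOT 1=0 -> 010
Step 4: G0=(0+0>=2)=0 G1=(0+0>=1)=0 G2=NOT G2=NOT 0=1 -> 001

001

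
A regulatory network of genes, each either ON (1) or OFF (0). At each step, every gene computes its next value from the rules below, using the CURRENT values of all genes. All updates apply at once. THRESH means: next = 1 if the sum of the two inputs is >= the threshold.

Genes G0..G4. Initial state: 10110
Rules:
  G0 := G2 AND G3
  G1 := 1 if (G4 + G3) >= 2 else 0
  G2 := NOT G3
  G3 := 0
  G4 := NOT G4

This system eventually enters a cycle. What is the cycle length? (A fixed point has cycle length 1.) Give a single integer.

Step 0: 10110
Step 1: G0=G2&G3=1&1=1 G1=(0+1>=2)=0 G2=NOT G3=NOT 1=0 G3=0(const) G4=NOT G4=NOT 0=1 -> 10001
Step 2: G0=G2&G3=0&0=0 G1=(1+0>=2)=0 G2=NOT G3=NOT 0=1 G3=0(const) G4=NOT G4=NOT 1=0 -> 00100
Step 3: G0=G2&G3=1&0=0 G1=(0+0>=2)=0 G2=NOT G3=NOT 0=1 G3=0(const) G4=NOT G4=NOT 0=1 -> 00101
Step 4: G0=G2&G3=1&0=0 G1=(1+0>=2)=0 G2=NOT G3=NOT 0=1 G3=0(const) G4=NOT G4=NOT 1=0 -> 00100
State from step 4 equals state from step 2 -> cycle length 2

Answer: 2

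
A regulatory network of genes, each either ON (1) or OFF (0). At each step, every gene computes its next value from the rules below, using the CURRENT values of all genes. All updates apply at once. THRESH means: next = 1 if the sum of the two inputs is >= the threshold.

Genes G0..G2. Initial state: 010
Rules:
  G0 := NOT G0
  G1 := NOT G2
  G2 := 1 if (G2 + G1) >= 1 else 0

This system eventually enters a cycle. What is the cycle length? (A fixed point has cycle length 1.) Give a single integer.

Step 0: 010
Step 1: G0=NOT G0=NOT 0=1 G1=NOT G2=NOT 0=1 G2=(0+1>=1)=1 -> 111
Step 2: G0=NOT G0=NOT 1=0 G1=NOT G2=NOT 1=0 G2=(1+1>=1)=1 -> 001
Step 3: G0=NOT G0=NOT 0=1 G1=NOT G2=NOT 1=0 G2=(1+0>=1)=1 -> 101
Step 4: G0=NOT G0=NOT 1=0 G1=NOT G2=NOT 1=0 G2=(1+0>=1)=1 -> 001
State from step 4 equals state from step 2 -> cycle length 2

Answer: 2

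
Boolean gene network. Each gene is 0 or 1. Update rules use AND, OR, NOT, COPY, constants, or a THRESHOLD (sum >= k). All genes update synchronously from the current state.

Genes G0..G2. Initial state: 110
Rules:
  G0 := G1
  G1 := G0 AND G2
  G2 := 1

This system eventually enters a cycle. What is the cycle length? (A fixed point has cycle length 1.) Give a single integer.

Step 0: 110
Step 1: G0=G1=1 G1=G0&G2=1&0=0 G2=1(const) -> 101
Step 2: G0=G1=0 G1=G0&G2=1&1=1 G2=1(const) -> 011
Step 3: G0=G1=1 G1=G0&G2=0&1=0 G2=1(const) -> 101
State from step 3 equals state from step 1 -> cycle length 2

Answer: 2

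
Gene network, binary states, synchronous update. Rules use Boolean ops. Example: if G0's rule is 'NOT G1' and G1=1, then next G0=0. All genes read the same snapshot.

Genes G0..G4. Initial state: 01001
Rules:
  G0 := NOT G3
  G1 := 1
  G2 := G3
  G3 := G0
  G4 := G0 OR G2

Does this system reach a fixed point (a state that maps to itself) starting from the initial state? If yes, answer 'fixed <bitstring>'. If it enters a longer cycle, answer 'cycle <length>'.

Step 0: 01001
Step 1: G0=NOT G3=NOT 0=1 G1=1(const) G2=G3=0 G3=G0=0 G4=G0|G2=0|0=0 -> 11000
Step 2: G0=NOT G3=NOT 0=1 G1=1(const) G2=G3=0 G3=G0=1 G4=G0|G2=1|0=1 -> 11011
Step 3: G0=NOT G3=NOT 1=0 G1=1(const) G2=G3=1 G3=G0=1 G4=G0|G2=1|0=1 -> 01111
Step 4: G0=NOT G3=NOT 1=0 G1=1(const) G2=G3=1 G3=G0=0 G4=G0|G2=0|1=1 -> 01101
Step 5: G0=NOT G3=NOT 0=1 G1=1(const) G2=G3=0 G3=G0=0 G4=G0|G2=0|1=1 -> 11001
Step 6: G0=NOT G3=NOT 0=1 G1=1(const) G2=G3=0 G3=G0=1 G4=G0|G2=1|0=1 -> 11011
Cycle of length 4 starting at step 2 -> no fixed point

Answer: cycle 4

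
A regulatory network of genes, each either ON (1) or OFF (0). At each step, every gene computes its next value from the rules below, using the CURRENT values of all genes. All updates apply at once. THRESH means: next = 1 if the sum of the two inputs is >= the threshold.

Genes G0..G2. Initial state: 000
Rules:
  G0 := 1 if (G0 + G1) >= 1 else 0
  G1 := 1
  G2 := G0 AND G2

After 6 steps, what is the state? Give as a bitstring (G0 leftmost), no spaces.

Step 1: G0=(0+0>=1)=0 G1=1(const) G2=G0&G2=0&0=0 -> 010
Step 2: G0=(0+1>=1)=1 G1=1(const) G2=G0&G2=0&0=0 -> 110
Step 3: G0=(1+1>=1)=1 G1=1(const) G2=G0&G2=1&0=0 -> 110
Step 4: G0=(1+1>=1)=1 G1=1(const) G2=G0&G2=1&0=0 -> 110
Step 5: G0=(1+1>=1)=1 G1=1(const) G2=G0&G2=1&0=0 -> 110
Step 6: G0=(1+1>=1)=1 G1=1(const) G2=G0&G2=1&0=0 -> 110

110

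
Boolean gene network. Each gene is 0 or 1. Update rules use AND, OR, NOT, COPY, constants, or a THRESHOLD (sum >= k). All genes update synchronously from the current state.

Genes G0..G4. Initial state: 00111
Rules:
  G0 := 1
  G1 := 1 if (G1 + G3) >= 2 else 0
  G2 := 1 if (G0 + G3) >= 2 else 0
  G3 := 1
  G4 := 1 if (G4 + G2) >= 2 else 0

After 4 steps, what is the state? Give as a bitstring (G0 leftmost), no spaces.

Step 1: G0=1(const) G1=(0+1>=2)=0 G2=(0+1>=2)=0 G3=1(const) G4=(1+1>=2)=1 -> 10011
Step 2: G0=1(const) G1=(0+1>=2)=0 G2=(1+1>=2)=1 G3=1(const) G4=(1+0>=2)=0 -> 10110
Step 3: G0=1(const) G1=(0+1>=2)=0 G2=(1+1>=2)=1 G3=1(const) G4=(0+1>=2)=0 -> 10110
Step 4: G0=1(const) G1=(0+1>=2)=0 G2=(1+1>=2)=1 G3=1(const) G4=(0+1>=2)=0 -> 10110

10110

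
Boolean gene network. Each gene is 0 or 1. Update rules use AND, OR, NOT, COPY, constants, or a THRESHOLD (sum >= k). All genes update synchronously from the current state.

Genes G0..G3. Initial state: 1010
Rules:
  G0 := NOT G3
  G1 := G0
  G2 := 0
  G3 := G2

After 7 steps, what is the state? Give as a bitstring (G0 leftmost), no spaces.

Step 1: G0=NOT G3=NOT 0=1 G1=G0=1 G2=0(const) G3=G2=1 -> 1101
Step 2: G0=NOT G3=NOT 1=0 G1=G0=1 G2=0(const) G3=G2=0 -> 0100
Step 3: G0=NOT G3=NOT 0=1 G1=G0=0 G2=0(const) G3=G2=0 -> 1000
Step 4: G0=NOT G3=NOT 0=1 G1=G0=1 G2=0(const) G3=G2=0 -> 1100
Step 5: G0=NOT G3=NOT 0=1 G1=G0=1 G2=0(const) G3=G2=0 -> 1100
Step 6: G0=NOT G3=NOT 0=1 G1=G0=1 G2=0(const) G3=G2=0 -> 1100
Step 7: G0=NOT G3=NOT 0=1 G1=G0=1 G2=0(const) G3=G2=0 -> 1100

1100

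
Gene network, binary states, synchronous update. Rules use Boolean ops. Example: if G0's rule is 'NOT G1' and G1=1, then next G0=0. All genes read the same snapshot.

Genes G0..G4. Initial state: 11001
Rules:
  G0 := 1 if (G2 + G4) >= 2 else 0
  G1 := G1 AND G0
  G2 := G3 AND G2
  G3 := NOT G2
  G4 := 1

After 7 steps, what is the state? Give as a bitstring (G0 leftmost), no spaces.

Step 1: G0=(0+1>=2)=0 G1=G1&G0=1&1=1 G2=G3&G2=0&0=0 G3=NOT G2=NOT 0=1 G4=1(const) -> 01011
Step 2: G0=(0+1>=2)=0 G1=G1&G0=1&0=0 G2=G3&G2=1&0=0 G3=NOT G2=NOT 0=1 G4=1(const) -> 00011
Step 3: G0=(0+1>=2)=0 G1=G1&G0=0&0=0 G2=G3&G2=1&0=0 G3=NOT G2=NOT 0=1 G4=1(const) -> 00011
Step 4: G0=(0+1>=2)=0 G1=G1&G0=0&0=0 G2=G3&G2=1&0=0 G3=NOT G2=NOT 0=1 G4=1(const) -> 00011
Step 5: G0=(0+1>=2)=0 G1=G1&G0=0&0=0 G2=G3&G2=1&0=0 G3=NOT G2=NOT 0=1 G4=1(const) -> 00011
Step 6: G0=(0+1>=2)=0 G1=G1&G0=0&0=0 G2=G3&G2=1&0=0 G3=NOT G2=NOT 0=1 G4=1(const) -> 00011
Step 7: G0=(0+1>=2)=0 G1=G1&G0=0&0=0 G2=G3&G2=1&0=0 G3=NOT G2=NOT 0=1 G4=1(const) -> 00011

00011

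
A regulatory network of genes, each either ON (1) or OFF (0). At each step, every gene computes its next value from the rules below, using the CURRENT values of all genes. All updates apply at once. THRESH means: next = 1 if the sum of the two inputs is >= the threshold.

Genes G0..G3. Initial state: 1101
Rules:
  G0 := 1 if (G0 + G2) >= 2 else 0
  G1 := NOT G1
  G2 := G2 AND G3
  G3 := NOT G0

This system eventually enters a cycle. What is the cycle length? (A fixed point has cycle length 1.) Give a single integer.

Step 0: 1101
Step 1: G0=(1+0>=2)=0 G1=NOT G1=NOT 1=0 G2=G2&G3=0&1=0 G3=NOT G0=NOT 1=0 -> 0000
Step 2: G0=(0+0>=2)=0 G1=NOT G1=NOT 0=1 G2=G2&G3=0&0=0 G3=NOT G0=NOT 0=1 -> 0101
Step 3: G0=(0+0>=2)=0 G1=NOT G1=NOT 1=0 G2=G2&G3=0&1=0 G3=NOT G0=NOT 0=1 -> 0001
Step 4: G0=(0+0>=2)=0 G1=NOT G1=NOT 0=1 G2=G2&G3=0&1=0 G3=NOT G0=NOT 0=1 -> 0101
State from step 4 equals state from step 2 -> cycle length 2

Answer: 2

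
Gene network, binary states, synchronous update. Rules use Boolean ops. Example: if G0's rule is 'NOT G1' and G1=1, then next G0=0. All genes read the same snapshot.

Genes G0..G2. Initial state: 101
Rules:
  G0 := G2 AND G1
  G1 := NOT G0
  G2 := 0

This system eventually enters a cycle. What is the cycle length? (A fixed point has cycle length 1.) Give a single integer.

Step 0: 101
Step 1: G0=G2&G1=1&0=0 G1=NOT G0=NOT 1=0 G2=0(const) -> 000
Step 2: G0=G2&G1=0&0=0 G1=NOT G0=NOT 0=1 G2=0(const) -> 010
Step 3: G0=G2&G1=0&1=0 G1=NOT G0=NOT 0=1 G2=0(const) -> 010
State from step 3 equals state from step 2 -> cycle length 1

Answer: 1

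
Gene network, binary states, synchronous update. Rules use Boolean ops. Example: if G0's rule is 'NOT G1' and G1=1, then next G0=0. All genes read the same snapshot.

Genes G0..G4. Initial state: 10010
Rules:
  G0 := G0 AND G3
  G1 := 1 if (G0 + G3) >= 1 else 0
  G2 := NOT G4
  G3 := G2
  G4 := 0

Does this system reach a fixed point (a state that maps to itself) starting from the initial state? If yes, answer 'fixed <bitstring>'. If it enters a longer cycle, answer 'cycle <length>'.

Step 0: 10010
Step 1: G0=G0&G3=1&1=1 G1=(1+1>=1)=1 G2=NOT G4=NOT 0=1 G3=G2=0 G4=0(const) -> 11100
Step 2: G0=G0&G3=1&0=0 G1=(1+0>=1)=1 G2=NOT G4=NOT 0=1 G3=G2=1 G4=0(const) -> 01110
Step 3: G0=G0&G3=0&1=0 G1=(0+1>=1)=1 G2=NOT G4=NOT 0=1 G3=G2=1 G4=0(const) -> 01110
Fixed point reached at step 2: 01110

Answer: fixed 01110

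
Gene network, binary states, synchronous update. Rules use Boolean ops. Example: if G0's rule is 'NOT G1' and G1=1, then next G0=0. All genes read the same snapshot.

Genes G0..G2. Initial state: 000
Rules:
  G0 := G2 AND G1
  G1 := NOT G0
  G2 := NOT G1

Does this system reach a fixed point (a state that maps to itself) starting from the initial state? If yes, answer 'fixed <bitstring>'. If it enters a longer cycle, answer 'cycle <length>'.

Answer: cycle 3

Derivation:
Step 0: 000
Step 1: G0=G2&G1=0&0=0 G1=NOT G0=NOT 0=1 G2=NOT G1=NOT 0=1 -> 011
Step 2: G0=G2&G1=1&1=1 G1=NOT G0=NOT 0=1 G2=NOT G1=NOT 1=0 -> 110
Step 3: G0=G2&G1=0&1=0 G1=NOT G0=NOT 1=0 G2=NOT G1=NOT 1=0 -> 000
Cycle of length 3 starting at step 0 -> no fixed point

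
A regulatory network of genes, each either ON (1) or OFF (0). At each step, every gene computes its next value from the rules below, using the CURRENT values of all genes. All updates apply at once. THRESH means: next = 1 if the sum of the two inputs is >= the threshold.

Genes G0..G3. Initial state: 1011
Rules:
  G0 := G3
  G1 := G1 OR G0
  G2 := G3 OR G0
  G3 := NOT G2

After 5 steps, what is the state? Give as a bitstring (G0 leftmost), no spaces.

Step 1: G0=G3=1 G1=G1|G0=0|1=1 G2=G3|G0=1|1=1 G3=NOT G2=NOT 1=0 -> 1110
Step 2: G0=G3=0 G1=G1|G0=1|1=1 G2=G3|G0=0|1=1 G3=NOT G2=NOT 1=0 -> 0110
Step 3: G0=G3=0 G1=G1|G0=1|0=1 G2=G3|G0=0|0=0 G3=NOT G2=NOT 1=0 -> 0100
Step 4: G0=G3=0 G1=G1|G0=1|0=1 G2=G3|G0=0|0=0 G3=NOT G2=NOT 0=1 -> 0101
Step 5: G0=G3=1 G1=G1|G0=1|0=1 G2=G3|G0=1|0=1 G3=NOT G2=NOT 0=1 -> 1111

1111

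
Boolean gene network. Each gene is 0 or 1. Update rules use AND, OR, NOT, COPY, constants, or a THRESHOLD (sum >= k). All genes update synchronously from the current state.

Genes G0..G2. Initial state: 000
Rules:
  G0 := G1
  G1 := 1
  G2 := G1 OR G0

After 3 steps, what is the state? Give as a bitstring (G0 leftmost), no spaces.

Step 1: G0=G1=0 G1=1(const) G2=G1|G0=0|0=0 -> 010
Step 2: G0=G1=1 G1=1(const) G2=G1|G0=1|0=1 -> 111
Step 3: G0=G1=1 G1=1(const) G2=G1|G0=1|1=1 -> 111

111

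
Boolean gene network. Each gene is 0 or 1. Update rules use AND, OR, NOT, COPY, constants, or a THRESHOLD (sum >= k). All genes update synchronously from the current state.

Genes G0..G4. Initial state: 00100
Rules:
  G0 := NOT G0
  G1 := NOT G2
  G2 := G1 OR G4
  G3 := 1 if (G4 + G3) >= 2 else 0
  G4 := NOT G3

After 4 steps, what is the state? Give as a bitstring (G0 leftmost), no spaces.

Step 1: G0=NOT G0=NOT 0=1 G1=NOT G2=NOT 1=0 G2=G1|G4=0|0=0 G3=(0+0>=2)=0 G4=NOT G3=NOT 0=1 -> 10001
Step 2: G0=NOT G0=NOT 1=0 G1=NOT G2=NOT 0=1 G2=G1|G4=0|1=1 G3=(1+0>=2)=0 G4=NOT G3=NOT 0=1 -> 01101
Step 3: G0=NOT G0=NOT 0=1 G1=NOT G2=NOT 1=0 G2=G1|G4=1|1=1 G3=(1+0>=2)=0 G4=NOT G3=NOT 0=1 -> 10101
Step 4: G0=NOT G0=NOT 1=0 G1=NOT G2=NOT 1=0 G2=G1|G4=0|1=1 G3=(1+0>=2)=0 G4=NOT G3=NOT 0=1 -> 00101

00101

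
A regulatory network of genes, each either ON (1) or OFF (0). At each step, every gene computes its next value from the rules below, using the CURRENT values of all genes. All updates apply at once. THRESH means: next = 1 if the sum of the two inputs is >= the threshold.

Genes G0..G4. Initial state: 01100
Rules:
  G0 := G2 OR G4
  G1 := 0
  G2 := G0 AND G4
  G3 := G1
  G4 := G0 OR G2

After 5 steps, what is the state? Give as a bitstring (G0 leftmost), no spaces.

Step 1: G0=G2|G4=1|0=1 G1=0(const) G2=G0&G4=0&0=0 G3=G1=1 G4=G0|G2=0|1=1 -> 10011
Step 2: G0=G2|G4=0|1=1 G1=0(const) G2=G0&G4=1&1=1 G3=G1=0 G4=G0|G2=1|0=1 -> 10101
Step 3: G0=G2|G4=1|1=1 G1=0(const) G2=G0&G4=1&1=1 G3=G1=0 G4=G0|G2=1|1=1 -> 10101
Step 4: G0=G2|G4=1|1=1 G1=0(const) G2=G0&G4=1&1=1 G3=G1=0 G4=G0|G2=1|1=1 -> 10101
Step 5: G0=G2|G4=1|1=1 G1=0(const) G2=G0&G4=1&1=1 G3=G1=0 G4=G0|G2=1|1=1 -> 10101

10101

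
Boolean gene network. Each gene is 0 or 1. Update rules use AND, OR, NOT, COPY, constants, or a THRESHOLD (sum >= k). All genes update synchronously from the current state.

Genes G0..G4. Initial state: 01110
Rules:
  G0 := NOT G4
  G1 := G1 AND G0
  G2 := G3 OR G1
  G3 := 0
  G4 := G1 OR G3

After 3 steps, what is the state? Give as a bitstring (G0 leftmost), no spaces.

Step 1: G0=NOT G4=NOT 0=1 G1=G1&G0=1&0=0 G2=G3|G1=1|1=1 G3=0(const) G4=G1|G3=1|1=1 -> 10101
Step 2: G0=NOT G4=NOT 1=0 G1=G1&G0=0&1=0 G2=G3|G1=0|0=0 G3=0(const) G4=G1|G3=0|0=0 -> 00000
Step 3: G0=NOT G4=NOT 0=1 G1=G1&G0=0&0=0 G2=G3|G1=0|0=0 G3=0(const) G4=G1|G3=0|0=0 -> 10000

10000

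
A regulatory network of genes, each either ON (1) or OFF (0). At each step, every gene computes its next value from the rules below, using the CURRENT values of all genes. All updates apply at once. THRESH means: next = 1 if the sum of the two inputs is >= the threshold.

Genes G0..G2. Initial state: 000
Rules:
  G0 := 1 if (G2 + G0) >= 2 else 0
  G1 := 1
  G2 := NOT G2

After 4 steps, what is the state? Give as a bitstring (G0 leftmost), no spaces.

Step 1: G0=(0+0>=2)=0 G1=1(const) G2=NOT G2=NOT 0=1 -> 011
Step 2: G0=(1+0>=2)=0 G1=1(const) G2=NOT G2=NOT 1=0 -> 010
Step 3: G0=(0+0>=2)=0 G1=1(const) G2=NOT G2=NOT 0=1 -> 011
Step 4: G0=(1+0>=2)=0 G1=1(const) G2=NOT G2=NOT 1=0 -> 010

010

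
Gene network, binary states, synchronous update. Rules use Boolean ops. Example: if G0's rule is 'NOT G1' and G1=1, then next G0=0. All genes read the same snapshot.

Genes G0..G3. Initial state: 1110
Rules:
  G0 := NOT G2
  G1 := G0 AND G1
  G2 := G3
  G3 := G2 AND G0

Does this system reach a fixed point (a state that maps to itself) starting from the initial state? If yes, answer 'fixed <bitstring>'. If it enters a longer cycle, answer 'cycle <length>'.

Answer: cycle 2

Derivation:
Step 0: 1110
Step 1: G0=NOT G2=NOT 1=0 G1=G0&G1=1&1=1 G2=G3=0 G3=G2&G0=1&1=1 -> 0101
Step 2: G0=NOT G2=NOT 0=1 G1=G0&G1=0&1=0 G2=G3=1 G3=G2&G0=0&0=0 -> 1010
Step 3: G0=NOT G2=NOT 1=0 G1=G0&G1=1&0=0 G2=G3=0 G3=G2&G0=1&1=1 -> 0001
Step 4: G0=NOT G2=NOT 0=1 G1=G0&G1=0&0=0 G2=G3=1 G3=G2&G0=0&0=0 -> 1010
Cycle of length 2 starting at step 2 -> no fixed point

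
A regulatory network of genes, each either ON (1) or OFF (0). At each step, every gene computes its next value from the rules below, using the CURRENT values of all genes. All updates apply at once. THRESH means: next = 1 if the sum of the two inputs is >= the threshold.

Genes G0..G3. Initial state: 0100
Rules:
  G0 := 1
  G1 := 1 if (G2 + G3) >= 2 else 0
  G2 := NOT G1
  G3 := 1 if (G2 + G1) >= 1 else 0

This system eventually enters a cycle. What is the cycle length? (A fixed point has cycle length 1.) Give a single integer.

Step 0: 0100
Step 1: G0=1(const) G1=(0+0>=2)=0 G2=NOT G1=NOT 1=0 G3=(0+1>=1)=1 -> 1001
Step 2: G0=1(const) G1=(0+1>=2)=0 G2=NOT G1=NOT 0=1 G3=(0+0>=1)=0 -> 1010
Step 3: G0=1(const) G1=(1+0>=2)=0 G2=NOT G1=NOT 0=1 G3=(1+0>=1)=1 -> 1011
Step 4: G0=1(const) G1=(1+1>=2)=1 G2=NOT G1=NOT 0=1 G3=(1+0>=1)=1 -> 1111
Step 5: G0=1(const) G1=(1+1>=2)=1 G2=NOT G1=NOT 1=0 G3=(1+1>=1)=1 -> 1101
Step 6: G0=1(const) G1=(0+1>=2)=0 G2=NOT G1=NOT 1=0 G3=(0+1>=1)=1 -> 1001
State from step 6 equals state from step 1 -> cycle length 5

Answer: 5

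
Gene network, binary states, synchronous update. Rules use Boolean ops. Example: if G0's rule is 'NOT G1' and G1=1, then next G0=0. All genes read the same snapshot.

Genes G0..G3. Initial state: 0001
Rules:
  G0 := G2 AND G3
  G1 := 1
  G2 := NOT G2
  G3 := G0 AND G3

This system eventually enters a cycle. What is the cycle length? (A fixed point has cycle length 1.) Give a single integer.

Answer: 2

Derivation:
Step 0: 0001
Step 1: G0=G2&G3=0&1=0 G1=1(const) G2=NOT G2=NOT 0=1 G3=G0&G3=0&1=0 -> 0110
Step 2: G0=G2&G3=1&0=0 G1=1(const) G2=NOT G2=NOT 1=0 G3=G0&G3=0&0=0 -> 0100
Step 3: G0=G2&G3=0&0=0 G1=1(const) G2=NOT G2=NOT 0=1 G3=G0&G3=0&0=0 -> 0110
State from step 3 equals state from step 1 -> cycle length 2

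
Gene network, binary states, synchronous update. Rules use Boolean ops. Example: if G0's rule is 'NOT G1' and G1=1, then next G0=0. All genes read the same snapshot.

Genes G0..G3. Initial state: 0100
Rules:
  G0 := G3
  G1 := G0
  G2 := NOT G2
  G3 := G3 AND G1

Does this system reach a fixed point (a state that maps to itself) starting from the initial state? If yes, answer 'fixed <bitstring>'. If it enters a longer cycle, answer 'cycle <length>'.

Step 0: 0100
Step 1: G0=G3=0 G1=G0=0 G2=NOT G2=NOT 0=1 G3=G3&G1=0&1=0 -> 0010
Step 2: G0=G3=0 G1=G0=0 G2=NOT G2=NOT 1=0 G3=G3&G1=0&0=0 -> 0000
Step 3: G0=G3=0 G1=G0=0 G2=NOT G2=NOT 0=1 G3=G3&G1=0&0=0 -> 0010
Cycle of length 2 starting at step 1 -> no fixed point

Answer: cycle 2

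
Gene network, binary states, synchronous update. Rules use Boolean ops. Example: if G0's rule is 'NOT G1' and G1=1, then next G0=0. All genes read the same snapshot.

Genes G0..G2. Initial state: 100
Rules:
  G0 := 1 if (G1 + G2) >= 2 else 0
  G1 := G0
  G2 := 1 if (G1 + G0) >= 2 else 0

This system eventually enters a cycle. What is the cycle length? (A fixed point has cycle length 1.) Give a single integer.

Step 0: 100
Step 1: G0=(0+0>=2)=0 G1=G0=1 G2=(0+1>=2)=0 -> 010
Step 2: G0=(1+0>=2)=0 G1=G0=0 G2=(1+0>=2)=0 -> 000
Step 3: G0=(0+0>=2)=0 G1=G0=0 G2=(0+0>=2)=0 -> 000
State from step 3 equals state from step 2 -> cycle length 1

Answer: 1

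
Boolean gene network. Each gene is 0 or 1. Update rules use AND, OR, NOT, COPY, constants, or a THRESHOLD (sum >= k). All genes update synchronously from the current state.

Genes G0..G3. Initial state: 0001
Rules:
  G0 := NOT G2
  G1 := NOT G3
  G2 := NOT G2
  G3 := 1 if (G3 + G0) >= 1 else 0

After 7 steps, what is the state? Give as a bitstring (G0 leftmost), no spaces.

Step 1: G0=NOT G2=NOT 0=1 G1=NOT G3=NOT 1=0 G2=NOT G2=NOT 0=1 G3=(1+0>=1)=1 -> 1011
Step 2: G0=NOT G2=NOT 1=0 G1=NOT G3=NOT 1=0 G2=NOT G2=NOT 1=0 G3=(1+1>=1)=1 -> 0001
Step 3: G0=NOT G2=NOT 0=1 G1=NOT G3=NOT 1=0 G2=NOT G2=NOT 0=1 G3=(1+0>=1)=1 -> 1011
Step 4: G0=NOT G2=NOT 1=0 G1=NOT G3=NOT 1=0 G2=NOT G2=NOT 1=0 G3=(1+1>=1)=1 -> 0001
Step 5: G0=NOT G2=NOT 0=1 G1=NOT G3=NOT 1=0 G2=NOT G2=NOT 0=1 G3=(1+0>=1)=1 -> 1011
Step 6: G0=NOT G2=NOT 1=0 G1=NOT G3=NOT 1=0 G2=NOT G2=NOT 1=0 G3=(1+1>=1)=1 -> 0001
Step 7: G0=NOT G2=NOT 0=1 G1=NOT G3=NOT 1=0 G2=NOT G2=NOT 0=1 G3=(1+0>=1)=1 -> 1011

1011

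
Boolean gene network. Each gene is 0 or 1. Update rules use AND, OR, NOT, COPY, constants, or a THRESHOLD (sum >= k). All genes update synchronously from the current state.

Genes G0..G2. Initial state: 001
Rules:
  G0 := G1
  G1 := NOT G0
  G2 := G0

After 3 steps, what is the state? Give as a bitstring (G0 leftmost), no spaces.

Step 1: G0=G1=0 G1=NOT G0=NOT 0=1 G2=G0=0 -> 010
Step 2: G0=G1=1 G1=NOT G0=NOT 0=1 G2=G0=0 -> 110
Step 3: G0=G1=1 G1=NOT G0=NOT 1=0 G2=G0=1 -> 101

101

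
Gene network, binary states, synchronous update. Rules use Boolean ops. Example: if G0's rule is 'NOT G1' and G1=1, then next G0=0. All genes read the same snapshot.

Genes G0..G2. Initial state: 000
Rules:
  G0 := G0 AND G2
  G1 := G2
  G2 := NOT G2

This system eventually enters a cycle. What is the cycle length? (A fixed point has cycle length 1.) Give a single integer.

Answer: 2

Derivation:
Step 0: 000
Step 1: G0=G0&G2=0&0=0 G1=G2=0 G2=NOT G2=NOT 0=1 -> 001
Step 2: G0=G0&G2=0&1=0 G1=G2=1 G2=NOT G2=NOT 1=0 -> 010
Step 3: G0=G0&G2=0&0=0 G1=G2=0 G2=NOT G2=NOT 0=1 -> 001
State from step 3 equals state from step 1 -> cycle length 2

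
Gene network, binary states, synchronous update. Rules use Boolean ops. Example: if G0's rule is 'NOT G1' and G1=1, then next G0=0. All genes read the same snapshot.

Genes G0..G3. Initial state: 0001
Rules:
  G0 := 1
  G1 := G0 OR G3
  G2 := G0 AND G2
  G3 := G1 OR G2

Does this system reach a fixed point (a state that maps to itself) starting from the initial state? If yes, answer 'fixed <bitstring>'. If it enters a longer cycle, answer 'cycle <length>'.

Answer: fixed 1101

Derivation:
Step 0: 0001
Step 1: G0=1(const) G1=G0|G3=0|1=1 G2=G0&G2=0&0=0 G3=G1|G2=0|0=0 -> 1100
Step 2: G0=1(const) G1=G0|G3=1|0=1 G2=G0&G2=1&0=0 G3=G1|G2=1|0=1 -> 1101
Step 3: G0=1(const) G1=G0|G3=1|1=1 G2=G0&G2=1&0=0 G3=G1|G2=1|0=1 -> 1101
Fixed point reached at step 2: 1101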